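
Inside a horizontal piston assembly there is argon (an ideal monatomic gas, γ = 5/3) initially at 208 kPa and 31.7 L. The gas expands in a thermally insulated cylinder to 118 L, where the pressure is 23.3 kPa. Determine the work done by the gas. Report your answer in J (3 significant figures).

Adiabatic: W = (P₁V₁ − P₂V₂)/(γ − 1) with γ = 5/3.
P₁V₁ = 6594 J, P₂V₂ = 2749 J.
W = (6594 − 2749) / 0.6667 = 5766 J.

W ≈ 5770 J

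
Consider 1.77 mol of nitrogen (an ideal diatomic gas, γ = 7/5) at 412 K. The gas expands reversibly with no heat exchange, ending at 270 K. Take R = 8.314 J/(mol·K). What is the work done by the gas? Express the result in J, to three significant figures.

W ≈ 5220 J

Adiabatic ⇒ Q = 0, so W_by = −ΔU = nCᵥ(T₁ − T₂).
Cᵥ = 5R/2 = 20.79 J/(mol·K).
W = (1.77)(20.79)(412 − 270) = 5224 J.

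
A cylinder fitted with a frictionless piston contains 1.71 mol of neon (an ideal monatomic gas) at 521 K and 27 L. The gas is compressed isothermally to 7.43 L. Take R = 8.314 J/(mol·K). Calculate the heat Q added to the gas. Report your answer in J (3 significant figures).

Isothermal ⇒ ΔU = 0, so Q = W = nRT ln(V₂/V₁).
Q = (1.71)(8.314)(521) ln(7.43/27) = 7407 × -1.29 = -9557 J.

Q ≈ -9560 J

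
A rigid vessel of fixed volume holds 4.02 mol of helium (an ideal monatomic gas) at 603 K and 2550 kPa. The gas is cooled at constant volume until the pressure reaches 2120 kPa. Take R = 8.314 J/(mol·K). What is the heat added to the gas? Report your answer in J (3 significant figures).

Q ≈ -5100 J

Constant volume ⇒ W = 0, so Q = ΔU = nCᵥΔT with Cᵥ = 3R/2 = 12.47 J/(mol·K).
At constant V, T₂/T₁ = P₂/P₁ ⇒ ΔT = T₁(P₂/P₁ − 1) = 603·(2120/2550 − 1) = -101.7 K.
ΔU = (4.02)(12.47)(-101.7) = -5098 J.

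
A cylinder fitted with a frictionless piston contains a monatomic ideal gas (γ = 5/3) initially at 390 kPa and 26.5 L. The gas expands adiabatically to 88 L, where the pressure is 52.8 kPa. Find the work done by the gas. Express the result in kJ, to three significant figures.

Adiabatic: W = (P₁V₁ − P₂V₂)/(γ − 1) with γ = 5/3.
P₁V₁ = 10335 J, P₂V₂ = 4646 J.
W = (10335 − 4646) / 0.6667 = 8533 J.

W ≈ 8.53 kJ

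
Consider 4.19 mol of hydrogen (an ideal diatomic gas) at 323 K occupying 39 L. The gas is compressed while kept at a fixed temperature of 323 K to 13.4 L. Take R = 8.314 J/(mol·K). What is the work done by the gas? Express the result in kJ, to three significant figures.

Isothermal: W = nRT ln(V₂/V₁).
W = (4.19)(8.314)(323) × ln(13.4/39)
  = 11252 × -1.068
W_by_gas = -12021 J.

W ≈ -12.0 kJ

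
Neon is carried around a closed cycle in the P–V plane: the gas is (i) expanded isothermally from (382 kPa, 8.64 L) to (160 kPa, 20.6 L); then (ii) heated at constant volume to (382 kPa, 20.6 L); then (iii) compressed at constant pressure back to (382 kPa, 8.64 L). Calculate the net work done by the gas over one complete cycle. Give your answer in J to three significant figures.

Leg (i): W = PᵢVᵢ ln(V_f/Vᵢ) = (3300) ln(20.6/8.64) = 2868 J.
Leg (ii): W = 0.
Leg (iii): W = PΔV = (382)(8.64 − 20.6) = -4569 J.
W_net = 2868 − 4569 = -1701 J.

W_net ≈ -1700 J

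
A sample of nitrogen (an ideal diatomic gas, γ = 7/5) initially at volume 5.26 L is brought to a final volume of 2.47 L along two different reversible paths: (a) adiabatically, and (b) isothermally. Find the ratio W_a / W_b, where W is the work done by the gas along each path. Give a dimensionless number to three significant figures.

W_a / W_b ≈ 1.17

Path (a) adiabatic: W = P₁V₁(1 − (V₁/V₂)^(γ−1))/(γ−1) → W_a/(P₁V₁) = -0.8826.
Path (b) isothermal: W = P₁V₁ ln(V₂/V₁) → W_b/(P₁V₁) = -0.7559.
W_a / W_b = -0.8826 / -0.7559 = 1.168.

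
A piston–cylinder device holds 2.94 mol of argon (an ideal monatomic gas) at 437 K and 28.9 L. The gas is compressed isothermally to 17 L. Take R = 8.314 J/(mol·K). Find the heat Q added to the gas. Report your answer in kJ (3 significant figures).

Q ≈ -5.67 kJ

Isothermal ⇒ ΔU = 0, so Q = W = nRT ln(V₂/V₁).
Q = (2.94)(8.314)(437) ln(17/28.9) = 10682 × -0.5306 = -5668 J.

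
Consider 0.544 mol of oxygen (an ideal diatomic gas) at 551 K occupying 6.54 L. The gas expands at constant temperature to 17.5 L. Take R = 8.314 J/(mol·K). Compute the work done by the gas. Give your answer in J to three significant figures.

Isothermal: W = nRT ln(V₂/V₁).
W = (0.544)(8.314)(551) × ln(17.5/6.54)
  = 2492 × 0.9843
W_by_gas = 2453 J.

W ≈ 2450 J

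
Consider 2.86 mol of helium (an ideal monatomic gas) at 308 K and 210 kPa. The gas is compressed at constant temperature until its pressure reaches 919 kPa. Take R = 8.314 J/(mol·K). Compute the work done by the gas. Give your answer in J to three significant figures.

Isothermal process: W = nRT ln(V₂/V₁) = nRT ln(P₁/P₂).
W = (2.86)(8.314)(308) × ln(210/919)
  = 7324 × ln(0.2285) = 7324 × -1.476
W_by_gas = -10811 J.

W ≈ -10800 J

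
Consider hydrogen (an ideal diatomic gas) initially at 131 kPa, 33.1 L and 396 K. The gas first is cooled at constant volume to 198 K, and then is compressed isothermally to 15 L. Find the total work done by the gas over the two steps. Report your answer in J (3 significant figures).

Step 1 (isochoric): W = 0 (constant volume).
After step 1: P = 65.5 kPa (V unchanged).
Step 2 (isothermal): W = P₁V₁ ln(V₂/V₁) = (2168) ln(15/33.1) = -1716 J.
W_total = 0 − 1716 = -1716 J.

W_total ≈ -1720 J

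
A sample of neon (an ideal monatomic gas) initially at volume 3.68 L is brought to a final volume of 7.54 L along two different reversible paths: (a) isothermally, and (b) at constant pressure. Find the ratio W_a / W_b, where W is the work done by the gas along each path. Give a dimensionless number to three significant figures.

Path (a) isothermal: W = P₁V₁ ln(V₂/V₁) → W_a/(P₁V₁) = 0.7173.
Path (b) isobaric: W = P₁(V₂ − V₁) → W_b/(P₁V₁) = 1.049.
W_a / W_b = 0.7173 / 1.049 = 0.6839.

W_a / W_b ≈ 0.684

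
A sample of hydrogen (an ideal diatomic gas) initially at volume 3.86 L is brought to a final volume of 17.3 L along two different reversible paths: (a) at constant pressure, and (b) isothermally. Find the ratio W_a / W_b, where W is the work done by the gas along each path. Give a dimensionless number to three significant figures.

W_a / W_b ≈ 2.32

Path (a) isobaric: W = P₁(V₂ − V₁) → W_a/(P₁V₁) = 3.482.
Path (b) isothermal: W = P₁V₁ ln(V₂/V₁) → W_b/(P₁V₁) = 1.5.
W_a / W_b = 3.482 / 1.5 = 2.321.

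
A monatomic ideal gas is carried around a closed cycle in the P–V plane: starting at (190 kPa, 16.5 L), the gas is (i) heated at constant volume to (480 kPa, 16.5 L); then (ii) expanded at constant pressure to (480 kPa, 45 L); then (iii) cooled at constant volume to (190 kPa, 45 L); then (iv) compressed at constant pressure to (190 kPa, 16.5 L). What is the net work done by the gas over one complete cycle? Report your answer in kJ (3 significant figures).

Constant-volume legs do no work.
W(ii) = (480)(45 − 16.5) = 13680 J; W(iv) = (190)(16.5 − 45) = -5415 J.
W_net = 13680 − 5415 = 8265 J (the clockwise enclosed area).

W_net ≈ 8.26 kJ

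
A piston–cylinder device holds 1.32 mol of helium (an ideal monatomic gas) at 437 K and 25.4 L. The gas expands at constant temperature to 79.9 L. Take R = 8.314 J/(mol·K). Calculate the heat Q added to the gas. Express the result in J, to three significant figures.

Q ≈ 5500 J

Isothermal ⇒ ΔU = 0, so Q = W = nRT ln(V₂/V₁).
Q = (1.32)(8.314)(437) ln(79.9/25.4) = 4796 × 1.146 = 5496 J.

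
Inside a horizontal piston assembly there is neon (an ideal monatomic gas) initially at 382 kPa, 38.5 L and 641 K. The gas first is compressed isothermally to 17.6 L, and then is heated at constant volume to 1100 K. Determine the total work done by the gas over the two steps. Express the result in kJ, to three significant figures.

Step 1 (isothermal): W = P₁V₁ ln(V₂/V₁) = (14707) ln(17.6/38.5) = -11512 J.
Step 2 (isochoric): W = 0 (constant volume).
W_total = -11512 + 0 = -11512 J.

W_total ≈ -11.5 kJ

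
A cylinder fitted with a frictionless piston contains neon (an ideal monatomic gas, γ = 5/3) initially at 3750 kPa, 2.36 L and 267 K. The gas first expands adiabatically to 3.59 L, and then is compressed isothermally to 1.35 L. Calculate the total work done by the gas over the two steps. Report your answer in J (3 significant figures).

W_total ≈ -3310 J

Step 1 (adiabatic): W = (P₁V₁ − P₂V₂)/(γ−1) = (8850 − 6691)/0.667 = 3239 J.
After step 1: P = 1864 kPa, V = 3.59 L, T = 201.9 K.
Step 2 (isothermal): W = P₁V₁ ln(V₂/V₁) = (6691) ln(1.35/3.59) = -6544 J.
W_total = 3239 − 6544 = -3306 J.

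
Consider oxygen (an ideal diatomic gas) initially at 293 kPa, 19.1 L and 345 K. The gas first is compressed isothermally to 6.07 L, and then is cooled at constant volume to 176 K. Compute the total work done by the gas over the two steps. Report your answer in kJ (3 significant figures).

Step 1 (isothermal): W = P₁V₁ ln(V₂/V₁) = (5596) ln(6.07/19.1) = -6415 J.
Step 2 (isochoric): W = 0 (constant volume).
W_total = -6415 + 0 = -6415 J.

W_total ≈ -6.42 kJ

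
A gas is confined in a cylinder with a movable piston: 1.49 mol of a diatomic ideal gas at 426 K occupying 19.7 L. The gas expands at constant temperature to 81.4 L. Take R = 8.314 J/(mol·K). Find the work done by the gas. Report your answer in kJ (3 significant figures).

W ≈ 7.49 kJ

Isothermal: W = nRT ln(V₂/V₁).
W = (1.49)(8.314)(426) × ln(81.4/19.7)
  = 5277 × 1.419
W_by_gas = 7487 J.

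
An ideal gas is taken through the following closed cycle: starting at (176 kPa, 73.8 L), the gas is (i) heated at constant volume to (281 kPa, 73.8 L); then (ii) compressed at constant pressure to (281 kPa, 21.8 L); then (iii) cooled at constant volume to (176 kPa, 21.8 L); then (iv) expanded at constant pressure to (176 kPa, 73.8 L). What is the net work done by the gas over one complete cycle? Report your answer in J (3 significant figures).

W_net ≈ -5460 J

Constant-volume legs do no work.
W(ii) = (281)(21.8 − 73.8) = -14612 J; W(iv) = (176)(73.8 − 21.8) = 9152 J.
W_net = -14612 + 9152 = -5460 J (the counter-clockwise enclosed area).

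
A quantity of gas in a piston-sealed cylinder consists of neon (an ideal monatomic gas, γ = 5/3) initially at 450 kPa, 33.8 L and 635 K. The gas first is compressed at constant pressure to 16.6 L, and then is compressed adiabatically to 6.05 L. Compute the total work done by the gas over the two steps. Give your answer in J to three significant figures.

Step 1 (isobaric): W = PΔV = (450 kPa)(16.6 − 33.8 L) = -7740 J.
After step 1: P = 450 kPa, V = 16.6 L, T = 311.9 K.
Step 2 (adiabatic): W = (P₁V₁ − P₂V₂)/(γ−1) = (7470 − 14640)/0.667 = -10756 J.
W_total = -7740 − 10756 = -18496 J.

W_total ≈ -18500 J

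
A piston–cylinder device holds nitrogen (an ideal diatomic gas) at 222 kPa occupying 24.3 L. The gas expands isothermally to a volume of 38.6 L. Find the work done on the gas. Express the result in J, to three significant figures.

W ≈ -2500 J

Isothermal: W = nRT ln(V₂/V₁) = P₁V₁ ln(V₂/V₁).
P₁V₁ = (222 kPa)(24.3 L) = 5395 J.
W = 5395 × ln(38.6/24.3) = 5395 × 0.4628
W_by_gas = 2496 J; work on gas = −W_by = -2496 J.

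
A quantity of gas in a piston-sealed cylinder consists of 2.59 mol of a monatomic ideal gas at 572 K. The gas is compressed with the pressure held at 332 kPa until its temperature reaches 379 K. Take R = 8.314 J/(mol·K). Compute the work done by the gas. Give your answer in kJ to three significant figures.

W ≈ -4.16 kJ

Isobaric: W = P ΔV = nR ΔT.
W = (2.59)(8.314)(379 − 572) = -4156 J.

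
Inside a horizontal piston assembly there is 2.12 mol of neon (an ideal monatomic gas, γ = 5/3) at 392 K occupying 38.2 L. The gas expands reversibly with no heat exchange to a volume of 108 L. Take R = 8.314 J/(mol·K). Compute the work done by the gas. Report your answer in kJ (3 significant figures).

Adiabatic: TV^(γ−1) = const with γ = 5/3.
T₂ = T₁ (V₁/V₂)^(γ−1) = 392 × (38.2/108)^0.667 = 392 × 0.5001 = 196.1 K.
W_by = nCᵥ(T₁ − T₂) = (2.12)(12.47)(392 − 196.1) = 5180 J.

W ≈ 5.18 kJ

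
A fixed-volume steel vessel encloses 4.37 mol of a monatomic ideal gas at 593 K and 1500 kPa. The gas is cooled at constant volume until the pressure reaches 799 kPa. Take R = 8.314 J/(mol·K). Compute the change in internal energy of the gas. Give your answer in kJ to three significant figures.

ΔU ≈ -15.1 kJ

Constant volume ⇒ W = 0, so Q = ΔU = nCᵥΔT with Cᵥ = 3R/2 = 12.47 J/(mol·K).
At constant V, T₂/T₁ = P₂/P₁ ⇒ ΔT = T₁(P₂/P₁ − 1) = 593·(799/1500 − 1) = -277.1 K.
ΔU = (4.37)(12.47)(-277.1) = -15103 J.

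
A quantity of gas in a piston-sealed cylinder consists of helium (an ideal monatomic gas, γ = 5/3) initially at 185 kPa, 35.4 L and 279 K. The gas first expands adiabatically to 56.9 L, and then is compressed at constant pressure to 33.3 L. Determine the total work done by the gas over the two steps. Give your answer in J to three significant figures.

Step 1 (adiabatic): W = (P₁V₁ − P₂V₂)/(γ−1) = (6549 − 4773)/0.667 = 2664 J.
After step 1: P = 83.88 kPa, V = 56.9 L, T = 203.3 K.
Step 2 (isobaric): W = PΔV = (83.88 kPa)(33.3 − 56.9 L) = -1980 J.
W_total = 2664 − 1980 = 684.8 J.

W_total ≈ 685 J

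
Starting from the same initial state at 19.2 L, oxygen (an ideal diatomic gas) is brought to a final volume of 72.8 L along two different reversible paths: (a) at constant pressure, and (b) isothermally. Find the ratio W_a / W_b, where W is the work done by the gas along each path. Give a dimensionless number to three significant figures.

W_a / W_b ≈ 2.09

Path (a) isobaric: W = P₁(V₂ − V₁) → W_a/(P₁V₁) = 2.792.
Path (b) isothermal: W = P₁V₁ ln(V₂/V₁) → W_b/(P₁V₁) = 1.333.
W_a / W_b = 2.792 / 1.333 = 2.095.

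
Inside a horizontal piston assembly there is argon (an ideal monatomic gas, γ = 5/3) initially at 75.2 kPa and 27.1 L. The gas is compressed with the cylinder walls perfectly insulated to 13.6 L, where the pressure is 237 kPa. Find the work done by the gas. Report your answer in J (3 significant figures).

W ≈ -1780 J

Adiabatic: W = (P₁V₁ − P₂V₂)/(γ − 1) with γ = 5/3.
P₁V₁ = 2038 J, P₂V₂ = 3223 J.
W = (2038 − 3223) / 0.6667 = -1778 J.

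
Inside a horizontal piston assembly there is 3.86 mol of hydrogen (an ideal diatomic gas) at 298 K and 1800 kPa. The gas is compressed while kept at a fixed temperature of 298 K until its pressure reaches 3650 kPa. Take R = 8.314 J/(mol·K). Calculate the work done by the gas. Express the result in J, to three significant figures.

W ≈ -6760 J

Isothermal process: W = nRT ln(V₂/V₁) = nRT ln(P₁/P₂).
W = (3.86)(8.314)(298) × ln(1800/3650)
  = 9563 × ln(0.4932) = 9563 × -0.7069
W_by_gas = -6761 J.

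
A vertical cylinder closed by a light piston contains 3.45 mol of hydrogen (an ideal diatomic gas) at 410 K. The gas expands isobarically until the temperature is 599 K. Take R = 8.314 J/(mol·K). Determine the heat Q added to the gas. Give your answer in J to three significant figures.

Isobaric: W = nRΔT = (3.45)(8.314)(189) = 5421 J.
ΔU = nCᵥΔT with Cᵥ = 5R/2: ΔU = (3.45)(20.79)(189) = 13553 J.
Q = ΔU + W = 13553 + 5421 = 18974 J.

Q ≈ 19000 J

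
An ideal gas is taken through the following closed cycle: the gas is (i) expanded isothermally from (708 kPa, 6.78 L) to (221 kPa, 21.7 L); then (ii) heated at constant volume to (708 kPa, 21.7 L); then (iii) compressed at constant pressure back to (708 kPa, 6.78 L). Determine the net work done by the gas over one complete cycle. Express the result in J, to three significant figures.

Leg (i): W = PᵢVᵢ ln(V_f/Vᵢ) = (4800) ln(21.7/6.78) = 5584 J.
Leg (ii): W = 0.
Leg (iii): W = PΔV = (708)(6.78 − 21.7) = -10563 J.
W_net = 5584 − 10563 = -4979 J.

W_net ≈ -4980 J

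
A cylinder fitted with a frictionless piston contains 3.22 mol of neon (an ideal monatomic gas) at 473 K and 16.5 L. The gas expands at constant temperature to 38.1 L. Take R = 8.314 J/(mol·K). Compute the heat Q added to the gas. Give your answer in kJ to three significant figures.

Q ≈ 10.6 kJ

Isothermal ⇒ ΔU = 0, so Q = W = nRT ln(V₂/V₁).
Q = (3.22)(8.314)(473) ln(38.1/16.5) = 12663 × 0.8369 = 10597 J.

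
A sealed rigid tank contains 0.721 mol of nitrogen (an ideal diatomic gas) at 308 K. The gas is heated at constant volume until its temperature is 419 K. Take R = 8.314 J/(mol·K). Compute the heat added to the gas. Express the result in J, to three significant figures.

Q ≈ 1660 J

Constant volume ⇒ W = 0, so Q = ΔU = nCᵥΔT with Cᵥ = 5R/2 = 20.79 J/(mol·K).
ΔU = (0.721)(20.79)(419 − 308) = 1663 J.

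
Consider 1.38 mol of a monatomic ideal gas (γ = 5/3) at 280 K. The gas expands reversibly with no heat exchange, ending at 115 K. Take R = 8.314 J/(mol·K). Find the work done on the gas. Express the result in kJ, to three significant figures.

W ≈ -2.84 kJ

Adiabatic ⇒ Q = 0, so W_by = −ΔU = nCᵥ(T₁ − T₂).
Cᵥ = 3R/2 = 12.47 J/(mol·K).
W = (1.38)(12.47)(280 − 115) = 2840 J.
Work on gas = −W_by = -2840 J.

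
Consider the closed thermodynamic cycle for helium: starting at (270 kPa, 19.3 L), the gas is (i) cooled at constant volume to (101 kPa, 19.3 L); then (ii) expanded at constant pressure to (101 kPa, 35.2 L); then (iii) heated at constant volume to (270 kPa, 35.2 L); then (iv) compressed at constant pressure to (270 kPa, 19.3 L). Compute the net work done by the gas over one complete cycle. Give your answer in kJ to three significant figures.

Constant-volume legs do no work.
W(ii) = (101)(35.2 − 19.3) = 1606 J; W(iv) = (270)(19.3 − 35.2) = -4293 J.
W_net = 1606 − 4293 = -2687 J (the counter-clockwise enclosed area).

W_net ≈ -2.69 kJ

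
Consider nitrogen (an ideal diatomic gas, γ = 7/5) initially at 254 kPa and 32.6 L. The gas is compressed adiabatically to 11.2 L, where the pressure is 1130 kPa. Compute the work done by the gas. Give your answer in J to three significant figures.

W ≈ -10900 J

Adiabatic: W = (P₁V₁ − P₂V₂)/(γ − 1) with γ = 7/5.
P₁V₁ = 8280 J, P₂V₂ = 12656 J.
W = (8280 − 12656) / 0.4 = -10939 J.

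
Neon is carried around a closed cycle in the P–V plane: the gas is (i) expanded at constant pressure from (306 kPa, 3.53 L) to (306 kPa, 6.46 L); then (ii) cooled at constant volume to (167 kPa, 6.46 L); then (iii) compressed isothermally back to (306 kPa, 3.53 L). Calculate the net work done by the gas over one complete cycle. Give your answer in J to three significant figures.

W_net ≈ 245 J

Leg (i): W = PΔV = (306)(6.46 − 3.53) = 896.6 J.
Leg (ii): W = 0.
Leg (iii): W = PᵢVᵢ ln(V_f/Vᵢ) = (1079) ln(3.53/6.46) = -652 J.
W_net = 896.6 − 652 = 244.6 J.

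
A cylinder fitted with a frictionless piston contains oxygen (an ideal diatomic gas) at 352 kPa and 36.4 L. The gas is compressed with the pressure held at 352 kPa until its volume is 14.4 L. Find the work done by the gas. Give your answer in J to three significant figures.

Isobaric: W = P ΔV.
W = (352 kPa)(14.4 − 36.4 L) = (352)(-22) = -7744 J.

W ≈ -7740 J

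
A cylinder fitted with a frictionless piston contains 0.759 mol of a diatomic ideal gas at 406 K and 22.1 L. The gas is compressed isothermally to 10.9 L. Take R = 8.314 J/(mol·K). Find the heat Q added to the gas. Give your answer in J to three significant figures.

Q ≈ -1810 J

Isothermal ⇒ ΔU = 0, so Q = W = nRT ln(V₂/V₁).
Q = (0.759)(8.314)(406) ln(10.9/22.1) = 2562 × -0.7068 = -1811 J.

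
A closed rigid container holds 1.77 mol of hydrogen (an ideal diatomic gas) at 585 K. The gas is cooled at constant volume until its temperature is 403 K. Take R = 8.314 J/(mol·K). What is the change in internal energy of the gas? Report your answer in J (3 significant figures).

ΔU ≈ -6700 J

Constant volume ⇒ W = 0, so Q = ΔU = nCᵥΔT with Cᵥ = 5R/2 = 20.79 J/(mol·K).
ΔU = (1.77)(20.79)(403 − 585) = -6696 J.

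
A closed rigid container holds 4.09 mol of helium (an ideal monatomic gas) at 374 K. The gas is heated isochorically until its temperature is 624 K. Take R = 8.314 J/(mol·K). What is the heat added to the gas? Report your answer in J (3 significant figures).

Q ≈ 12800 J

Constant volume ⇒ W = 0, so Q = ΔU = nCᵥΔT with Cᵥ = 3R/2 = 12.47 J/(mol·K).
ΔU = (4.09)(12.47)(624 − 374) = 12752 J.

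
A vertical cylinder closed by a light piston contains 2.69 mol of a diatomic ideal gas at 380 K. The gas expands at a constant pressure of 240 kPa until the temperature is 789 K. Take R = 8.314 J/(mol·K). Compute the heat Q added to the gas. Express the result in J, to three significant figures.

Q ≈ 32000 J

Isobaric: W = nRΔT = (2.69)(8.314)(409) = 9147 J.
ΔU = nCᵥΔT with Cᵥ = 5R/2: ΔU = (2.69)(20.79)(409) = 22868 J.
Q = ΔU + W = 22868 + 9147 = 32015 J.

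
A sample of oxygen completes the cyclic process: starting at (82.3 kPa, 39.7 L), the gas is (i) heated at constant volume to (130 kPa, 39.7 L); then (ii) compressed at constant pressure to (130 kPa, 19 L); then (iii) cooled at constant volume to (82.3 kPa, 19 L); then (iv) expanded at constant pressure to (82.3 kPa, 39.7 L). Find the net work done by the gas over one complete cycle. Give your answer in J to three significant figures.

Constant-volume legs do no work.
W(ii) = (130)(19 − 39.7) = -2691 J; W(iv) = (82.3)(39.7 − 19) = 1704 J.
W_net = -2691 + 1704 = -987.4 J (the counter-clockwise enclosed area).

W_net ≈ -987 J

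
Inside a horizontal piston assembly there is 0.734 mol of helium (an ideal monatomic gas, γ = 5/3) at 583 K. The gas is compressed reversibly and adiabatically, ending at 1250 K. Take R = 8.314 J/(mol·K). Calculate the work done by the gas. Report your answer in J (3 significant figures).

W ≈ -6110 J

Adiabatic ⇒ Q = 0, so W_by = −ΔU = nCᵥ(T₁ − T₂).
Cᵥ = 3R/2 = 12.47 J/(mol·K).
W = (0.734)(12.47)(583 − 1250) = -6106 J.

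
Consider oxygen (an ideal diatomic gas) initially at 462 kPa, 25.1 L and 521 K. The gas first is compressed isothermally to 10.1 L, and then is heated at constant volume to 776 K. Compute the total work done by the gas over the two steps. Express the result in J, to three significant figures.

Step 1 (isothermal): W = P₁V₁ ln(V₂/V₁) = (11596) ln(10.1/25.1) = -10556 J.
Step 2 (isochoric): W = 0 (constant volume).
W_total = -10556 + 0 = -10556 J.

W_total ≈ -10600 J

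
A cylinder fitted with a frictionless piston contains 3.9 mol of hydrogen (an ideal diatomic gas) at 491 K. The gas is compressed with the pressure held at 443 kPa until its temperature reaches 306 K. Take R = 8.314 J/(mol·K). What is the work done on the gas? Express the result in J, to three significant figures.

Isobaric: W = P ΔV = nR ΔT.
W = (3.9)(8.314)(306 − 491) = -5999 J.
Work on gas = −W_by = 5999 J.

W ≈ 6000 J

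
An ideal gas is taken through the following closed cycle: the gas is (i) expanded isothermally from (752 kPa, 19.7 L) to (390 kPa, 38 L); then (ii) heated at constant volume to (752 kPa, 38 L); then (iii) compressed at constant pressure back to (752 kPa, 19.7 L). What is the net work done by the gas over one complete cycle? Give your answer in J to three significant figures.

W_net ≈ -4030 J

Leg (i): W = PᵢVᵢ ln(V_f/Vᵢ) = (14814) ln(38/19.7) = 9733 J.
Leg (ii): W = 0.
Leg (iii): W = PΔV = (752)(19.7 − 38) = -13762 J.
W_net = 9733 − 13762 = -4029 J.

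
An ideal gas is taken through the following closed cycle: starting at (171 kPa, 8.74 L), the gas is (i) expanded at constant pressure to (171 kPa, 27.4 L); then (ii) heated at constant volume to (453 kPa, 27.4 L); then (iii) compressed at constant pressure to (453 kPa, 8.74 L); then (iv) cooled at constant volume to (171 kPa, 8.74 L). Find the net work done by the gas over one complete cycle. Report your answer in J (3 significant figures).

Constant-volume legs do no work.
W(i) = (171)(27.4 − 8.74) = 3191 J; W(iii) = (453)(8.74 − 27.4) = -8453 J.
W_net = 3191 − 8453 = -5262 J (the counter-clockwise enclosed area).

W_net ≈ -5260 J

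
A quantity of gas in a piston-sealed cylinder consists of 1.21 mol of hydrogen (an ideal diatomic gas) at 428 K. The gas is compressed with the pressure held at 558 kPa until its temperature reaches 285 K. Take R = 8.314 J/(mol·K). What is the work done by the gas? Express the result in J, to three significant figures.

W ≈ -1440 J

Isobaric: W = P ΔV = nR ΔT.
W = (1.21)(8.314)(285 − 428) = -1439 J.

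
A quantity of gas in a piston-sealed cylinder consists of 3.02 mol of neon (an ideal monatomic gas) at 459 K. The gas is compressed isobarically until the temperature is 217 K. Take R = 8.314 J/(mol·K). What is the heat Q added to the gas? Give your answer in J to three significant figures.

Isobaric: W = nRΔT = (3.02)(8.314)(-242) = -6076 J.
ΔU = nCᵥΔT with Cᵥ = 3R/2: ΔU = (3.02)(12.47)(-242) = -9114 J.
Q = ΔU + W = -9114 − 6076 = -15191 J.

Q ≈ -15200 J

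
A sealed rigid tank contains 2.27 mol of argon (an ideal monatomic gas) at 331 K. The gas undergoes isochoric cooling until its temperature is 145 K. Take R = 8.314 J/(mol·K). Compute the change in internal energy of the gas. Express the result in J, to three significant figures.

ΔU ≈ -5270 J

Constant volume ⇒ W = 0, so Q = ΔU = nCᵥΔT with Cᵥ = 3R/2 = 12.47 J/(mol·K).
ΔU = (2.27)(12.47)(145 − 331) = -5266 J.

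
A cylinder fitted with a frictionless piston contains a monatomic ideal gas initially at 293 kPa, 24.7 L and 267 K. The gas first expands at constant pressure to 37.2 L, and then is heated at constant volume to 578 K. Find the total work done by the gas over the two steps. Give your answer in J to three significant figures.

Step 1 (isobaric): W = PΔV = (293 kPa)(37.2 − 24.7 L) = 3663 J.
Step 2 (isochoric): W = 0 (constant volume).
W_total = 3663 + 0 = 3663 J.

W_total ≈ 3660 J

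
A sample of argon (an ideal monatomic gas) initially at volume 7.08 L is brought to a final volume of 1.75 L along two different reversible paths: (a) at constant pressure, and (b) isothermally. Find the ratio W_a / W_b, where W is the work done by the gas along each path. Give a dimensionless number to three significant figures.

Path (a) isobaric: W = P₁(V₂ − V₁) → W_a/(P₁V₁) = -0.7528.
Path (b) isothermal: W = P₁V₁ ln(V₂/V₁) → W_b/(P₁V₁) = -1.398.
W_a / W_b = -0.7528 / -1.398 = 0.5386.

W_a / W_b ≈ 0.539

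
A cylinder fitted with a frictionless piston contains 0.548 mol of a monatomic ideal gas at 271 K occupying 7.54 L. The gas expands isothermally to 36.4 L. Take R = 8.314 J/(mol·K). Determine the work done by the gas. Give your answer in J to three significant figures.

Isothermal: W = nRT ln(V₂/V₁).
W = (0.548)(8.314)(271) × ln(36.4/7.54)
  = 1235 × 1.574
W_by_gas = 1944 J.

W ≈ 1940 J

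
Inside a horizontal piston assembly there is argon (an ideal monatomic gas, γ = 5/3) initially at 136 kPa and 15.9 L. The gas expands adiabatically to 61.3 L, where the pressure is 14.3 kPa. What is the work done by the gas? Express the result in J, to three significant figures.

W ≈ 1930 J

Adiabatic: W = (P₁V₁ − P₂V₂)/(γ − 1) with γ = 5/3.
P₁V₁ = 2162 J, P₂V₂ = 876.6 J.
W = (2162 − 876.6) / 0.6667 = 1929 J.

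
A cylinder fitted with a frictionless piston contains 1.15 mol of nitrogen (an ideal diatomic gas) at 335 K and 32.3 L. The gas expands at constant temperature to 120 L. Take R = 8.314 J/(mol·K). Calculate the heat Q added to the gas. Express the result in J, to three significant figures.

Isothermal ⇒ ΔU = 0, so Q = W = nRT ln(V₂/V₁).
Q = (1.15)(8.314)(335) ln(120/32.3) = 3203 × 1.312 = 4204 J.

Q ≈ 4200 J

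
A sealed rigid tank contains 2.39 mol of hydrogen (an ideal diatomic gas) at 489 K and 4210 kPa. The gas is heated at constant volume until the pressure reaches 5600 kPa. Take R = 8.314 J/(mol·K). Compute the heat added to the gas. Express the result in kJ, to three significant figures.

Q ≈ 8.02 kJ

Constant volume ⇒ W = 0, so Q = ΔU = nCᵥΔT with Cᵥ = 5R/2 = 20.79 J/(mol·K).
At constant V, T₂/T₁ = P₂/P₁ ⇒ ΔT = T₁(P₂/P₁ − 1) = 489·(5600/4210 − 1) = 161.5 K.
ΔU = (2.39)(20.79)(161.5) = 8020 J.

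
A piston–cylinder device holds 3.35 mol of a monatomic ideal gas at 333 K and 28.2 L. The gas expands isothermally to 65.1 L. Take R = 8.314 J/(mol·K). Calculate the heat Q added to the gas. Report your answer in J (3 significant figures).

Q ≈ 7760 J

Isothermal ⇒ ΔU = 0, so Q = W = nRT ln(V₂/V₁).
Q = (3.35)(8.314)(333) ln(65.1/28.2) = 9275 × 0.8366 = 7759 J.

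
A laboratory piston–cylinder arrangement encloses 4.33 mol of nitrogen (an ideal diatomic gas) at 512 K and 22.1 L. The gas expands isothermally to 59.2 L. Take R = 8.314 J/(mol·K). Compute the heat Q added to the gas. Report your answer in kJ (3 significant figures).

Q ≈ 18.2 kJ

Isothermal ⇒ ΔU = 0, so Q = W = nRT ln(V₂/V₁).
Q = (4.33)(8.314)(512) ln(59.2/22.1) = 18432 × 0.9853 = 18162 J.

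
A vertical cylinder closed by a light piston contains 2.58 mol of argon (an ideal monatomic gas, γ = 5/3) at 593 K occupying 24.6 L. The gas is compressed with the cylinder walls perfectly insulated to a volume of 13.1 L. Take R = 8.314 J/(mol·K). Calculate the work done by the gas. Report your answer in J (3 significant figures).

W ≈ -9960 J

Adiabatic: TV^(γ−1) = const with γ = 5/3.
T₂ = T₁ (V₁/V₂)^(γ−1) = 593 × (24.6/13.1)^0.667 = 593 × 1.522 = 902.6 K.
W_by = nCᵥ(T₁ − T₂) = (2.58)(12.47)(593 − 902.6) = -9962 J.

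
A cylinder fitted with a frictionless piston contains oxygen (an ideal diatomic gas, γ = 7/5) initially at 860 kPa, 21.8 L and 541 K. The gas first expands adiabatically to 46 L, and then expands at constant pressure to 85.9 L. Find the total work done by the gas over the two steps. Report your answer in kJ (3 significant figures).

W_total ≈ 24.2 kJ

Step 1 (adiabatic): W = (P₁V₁ − P₂V₂)/(γ−1) = (18748 − 13907)/0.4 = 12102 J.
After step 1: P = 302.3 kPa, V = 46 L, T = 401.3 K.
Step 2 (isobaric): W = PΔV = (302.3 kPa)(85.9 − 46 L) = 12063 J.
W_total = 12102 + 12063 = 24165 J.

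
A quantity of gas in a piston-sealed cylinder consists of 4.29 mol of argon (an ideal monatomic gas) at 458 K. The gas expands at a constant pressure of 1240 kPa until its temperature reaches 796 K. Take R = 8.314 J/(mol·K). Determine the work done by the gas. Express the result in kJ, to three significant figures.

Isobaric: W = P ΔV = nR ΔT.
W = (4.29)(8.314)(796 − 458) = 12055 J.

W ≈ 12.1 kJ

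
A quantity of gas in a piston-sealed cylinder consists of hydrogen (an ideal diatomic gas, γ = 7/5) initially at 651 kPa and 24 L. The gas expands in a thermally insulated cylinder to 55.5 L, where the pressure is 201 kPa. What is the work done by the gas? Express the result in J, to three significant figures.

W ≈ 11200 J

Adiabatic: W = (P₁V₁ − P₂V₂)/(γ − 1) with γ = 7/5.
P₁V₁ = 15624 J, P₂V₂ = 11156 J.
W = (15624 − 11156) / 0.4 = 11171 J.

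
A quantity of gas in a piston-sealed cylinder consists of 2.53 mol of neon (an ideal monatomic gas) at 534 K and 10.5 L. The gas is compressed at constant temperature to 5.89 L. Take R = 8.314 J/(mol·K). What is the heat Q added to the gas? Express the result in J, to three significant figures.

Isothermal ⇒ ΔU = 0, so Q = W = nRT ln(V₂/V₁).
Q = (2.53)(8.314)(534) ln(5.89/10.5) = 11232 × -0.5781 = -6494 J.

Q ≈ -6490 J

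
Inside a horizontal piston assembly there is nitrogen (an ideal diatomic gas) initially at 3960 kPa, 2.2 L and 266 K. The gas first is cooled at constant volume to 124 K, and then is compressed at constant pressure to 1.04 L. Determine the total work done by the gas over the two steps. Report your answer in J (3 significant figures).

W_total ≈ -2140 J

Step 1 (isochoric): W = 0 (constant volume).
After step 1: P = 1846 kPa (V unchanged).
Step 2 (isobaric): W = PΔV = (1846 kPa)(1.04 − 2.2 L) = -2141 J.
W_total = 0 − 2141 = -2141 J.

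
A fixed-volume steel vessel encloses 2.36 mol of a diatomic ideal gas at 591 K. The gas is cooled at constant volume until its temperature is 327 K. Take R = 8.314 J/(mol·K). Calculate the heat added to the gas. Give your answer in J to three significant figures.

Q ≈ -12900 J

Constant volume ⇒ W = 0, so Q = ΔU = nCᵥΔT with Cᵥ = 5R/2 = 20.79 J/(mol·K).
ΔU = (2.36)(20.79)(327 − 591) = -12950 J.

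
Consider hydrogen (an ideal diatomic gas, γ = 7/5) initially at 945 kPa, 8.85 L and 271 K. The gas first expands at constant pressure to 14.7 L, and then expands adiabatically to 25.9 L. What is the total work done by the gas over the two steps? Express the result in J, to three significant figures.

W_total ≈ 12600 J

Step 1 (isobaric): W = PΔV = (945 kPa)(14.7 − 8.85 L) = 5528 J.
After step 1: P = 945 kPa, V = 14.7 L, T = 450.1 K.
Step 2 (adiabatic): W = (P₁V₁ − P₂V₂)/(γ−1) = (13892 − 11075)/0.4 = 7040 J.
W_total = 5528 + 7040 = 12569 J.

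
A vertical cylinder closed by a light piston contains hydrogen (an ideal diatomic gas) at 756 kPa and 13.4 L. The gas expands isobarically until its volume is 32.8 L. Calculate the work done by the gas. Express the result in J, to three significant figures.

W ≈ 14700 J

Isobaric: W = P ΔV.
W = (756 kPa)(32.8 − 13.4 L) = (756)(19.4) = 14666 J.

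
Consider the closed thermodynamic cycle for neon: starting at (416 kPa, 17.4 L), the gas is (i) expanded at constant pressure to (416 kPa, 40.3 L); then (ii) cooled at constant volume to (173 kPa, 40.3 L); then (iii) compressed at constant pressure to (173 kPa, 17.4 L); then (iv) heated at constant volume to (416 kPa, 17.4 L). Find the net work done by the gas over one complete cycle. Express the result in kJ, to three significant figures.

Constant-volume legs do no work.
W(i) = (416)(40.3 − 17.4) = 9526 J; W(iii) = (173)(17.4 − 40.3) = -3962 J.
W_net = 9526 − 3962 = 5565 J (the clockwise enclosed area).

W_net ≈ 5.56 kJ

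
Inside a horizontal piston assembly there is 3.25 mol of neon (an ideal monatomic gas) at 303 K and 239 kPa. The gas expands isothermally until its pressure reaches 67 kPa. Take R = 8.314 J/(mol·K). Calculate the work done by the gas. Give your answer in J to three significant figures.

W ≈ 10400 J

Isothermal process: W = nRT ln(V₂/V₁) = nRT ln(P₁/P₂).
W = (3.25)(8.314)(303) × ln(239/67)
  = 8187 × ln(3.567) = 8187 × 1.272
W_by_gas = 10412 J.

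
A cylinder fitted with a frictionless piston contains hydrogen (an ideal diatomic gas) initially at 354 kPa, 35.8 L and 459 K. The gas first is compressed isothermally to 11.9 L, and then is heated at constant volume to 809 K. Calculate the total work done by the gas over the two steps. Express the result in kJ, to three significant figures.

Step 1 (isothermal): W = P₁V₁ ln(V₂/V₁) = (12673) ln(11.9/35.8) = -13958 J.
Step 2 (isochoric): W = 0 (constant volume).
W_total = -13958 + 0 = -13958 J.

W_total ≈ -14.0 kJ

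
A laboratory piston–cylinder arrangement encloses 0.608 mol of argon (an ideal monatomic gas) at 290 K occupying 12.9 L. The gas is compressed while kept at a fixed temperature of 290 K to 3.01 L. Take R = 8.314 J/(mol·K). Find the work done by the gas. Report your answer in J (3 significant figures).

W ≈ -2130 J

Isothermal: W = nRT ln(V₂/V₁).
W = (0.608)(8.314)(290) × ln(3.01/12.9)
  = 1466 × -1.455
W_by_gas = -2133 J.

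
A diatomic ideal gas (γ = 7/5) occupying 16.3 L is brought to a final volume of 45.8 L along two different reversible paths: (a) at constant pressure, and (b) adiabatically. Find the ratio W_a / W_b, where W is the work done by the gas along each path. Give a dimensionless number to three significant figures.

W_a / W_b ≈ 2.14

Path (a) isobaric: W = P₁(V₂ − V₁) → W_a/(P₁V₁) = 1.81.
Path (b) adiabatic: W = P₁V₁(1 − (V₁/V₂)^(γ−1))/(γ−1) → W_b/(P₁V₁) = 0.8463.
W_a / W_b = 1.81 / 0.8463 = 2.139.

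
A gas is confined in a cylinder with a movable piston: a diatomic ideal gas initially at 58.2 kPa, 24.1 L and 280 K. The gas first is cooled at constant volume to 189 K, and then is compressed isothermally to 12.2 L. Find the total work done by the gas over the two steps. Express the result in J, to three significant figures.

W_total ≈ -645 J

Step 1 (isochoric): W = 0 (constant volume).
After step 1: P = 39.29 kPa (V unchanged).
Step 2 (isothermal): W = P₁V₁ ln(V₂/V₁) = (946.8) ln(12.2/24.1) = -644.5 J.
W_total = 0 − 644.5 = -644.5 J.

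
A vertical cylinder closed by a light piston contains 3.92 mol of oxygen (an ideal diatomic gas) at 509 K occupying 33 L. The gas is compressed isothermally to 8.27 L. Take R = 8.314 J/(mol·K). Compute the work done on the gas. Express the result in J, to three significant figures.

Isothermal: W = nRT ln(V₂/V₁).
W = (3.92)(8.314)(509) × ln(8.27/33)
  = 16589 × -1.384
W_by_gas = -22957 J; work on gas = −W_by = 22957 J.

W ≈ 23000 J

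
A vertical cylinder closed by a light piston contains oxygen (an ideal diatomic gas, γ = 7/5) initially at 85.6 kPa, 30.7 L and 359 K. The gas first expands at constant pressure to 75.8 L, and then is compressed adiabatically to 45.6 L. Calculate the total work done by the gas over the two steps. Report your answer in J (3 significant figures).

W_total ≈ 204 J

Step 1 (isobaric): W = PΔV = (85.6 kPa)(75.8 − 30.7 L) = 3861 J.
After step 1: P = 85.6 kPa, V = 75.8 L, T = 886.4 K.
Step 2 (adiabatic): W = (P₁V₁ − P₂V₂)/(γ−1) = (6488 − 7951)/0.4 = -3656 J.
W_total = 3861 − 3656 = 204.1 J.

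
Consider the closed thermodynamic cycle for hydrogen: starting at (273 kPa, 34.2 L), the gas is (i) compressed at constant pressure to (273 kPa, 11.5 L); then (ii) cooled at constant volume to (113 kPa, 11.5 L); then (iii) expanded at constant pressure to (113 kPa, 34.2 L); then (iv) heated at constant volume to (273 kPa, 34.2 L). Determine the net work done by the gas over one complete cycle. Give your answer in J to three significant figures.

Constant-volume legs do no work.
W(i) = (273)(11.5 − 34.2) = -6197 J; W(iii) = (113)(34.2 − 11.5) = 2565 J.
W_net = -6197 + 2565 = -3632 J (the counter-clockwise enclosed area).

W_net ≈ -3630 J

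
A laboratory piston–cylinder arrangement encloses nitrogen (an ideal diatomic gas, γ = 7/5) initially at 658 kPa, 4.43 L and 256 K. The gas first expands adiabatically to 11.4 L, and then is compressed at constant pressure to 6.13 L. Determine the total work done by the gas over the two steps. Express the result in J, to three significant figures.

Step 1 (adiabatic): W = (P₁V₁ − P₂V₂)/(γ−1) = (2915 − 1997)/0.4 = 2294 J.
After step 1: P = 175.2 kPa, V = 11.4 L, T = 175.4 K.
Step 2 (isobaric): W = PΔV = (175.2 kPa)(6.13 − 11.4 L) = -923.3 J.
W_total = 2294 − 923.3 = 1371 J.

W_total ≈ 1370 J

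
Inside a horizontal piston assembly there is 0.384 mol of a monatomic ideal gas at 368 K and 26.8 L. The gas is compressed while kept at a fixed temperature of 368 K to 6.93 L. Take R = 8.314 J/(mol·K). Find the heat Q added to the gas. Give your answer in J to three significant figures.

Q ≈ -1590 J

Isothermal ⇒ ΔU = 0, so Q = W = nRT ln(V₂/V₁).
Q = (0.384)(8.314)(368) ln(6.93/26.8) = 1175 × -1.353 = -1589 J.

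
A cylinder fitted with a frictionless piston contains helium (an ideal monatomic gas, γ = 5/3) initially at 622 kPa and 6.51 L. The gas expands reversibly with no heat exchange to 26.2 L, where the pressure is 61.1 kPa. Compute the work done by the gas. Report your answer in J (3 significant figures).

W ≈ 3670 J

Adiabatic: W = (P₁V₁ − P₂V₂)/(γ − 1) with γ = 5/3.
P₁V₁ = 4049 J, P₂V₂ = 1601 J.
W = (4049 − 1601) / 0.6667 = 3673 J.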